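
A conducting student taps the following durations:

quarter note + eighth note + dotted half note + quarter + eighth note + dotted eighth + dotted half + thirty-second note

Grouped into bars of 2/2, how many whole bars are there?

2

One bar of 2/2 = 32 thirty-second notes.
Each duration in thirty-second notes: quarter note = 8; eighth note = 4; dotted half note = 24; quarter = 8; eighth note = 4; dotted eighth = 6; dotted half = 24; thirty-second note = 1.
Total: 8 + 4 + 24 + 8 + 4 + 6 + 24 + 1 = 79.
79 ÷ 32 = 2 complete bars with 15 left over.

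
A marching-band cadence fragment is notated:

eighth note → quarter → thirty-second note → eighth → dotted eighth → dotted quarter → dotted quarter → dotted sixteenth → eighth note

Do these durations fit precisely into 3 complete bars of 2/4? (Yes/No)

One bar of 2/4 = 16 thirty-second notes, so 3 bars = 48.
Express everything in thirty-second notes: eighth note = 4; quarter = 8; thirty-second note = 1; eighth = 4; dotted eighth = 6; dotted quarter = 12; dotted quarter = 12; dotted sixteenth = 3; eighth note = 4.
Total: 4 + 8 + 1 + 4 + 6 + 12 + 12 + 3 + 4 = 54.
54 exceeds 48, so the answer is No.

No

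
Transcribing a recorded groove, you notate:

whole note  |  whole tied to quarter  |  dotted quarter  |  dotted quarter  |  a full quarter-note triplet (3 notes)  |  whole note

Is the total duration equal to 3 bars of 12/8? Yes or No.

One bar of 12/8 = 12 eighth notes, so 3 bars = 36.
Each duration in eighth notes: whole note = 8; whole tied to quarter (whole + quarter) = 10; dotted quarter = 3; dotted quarter = 3; a full quarter-note triplet (3 notes) (three triplet quarters span one half) = 4; whole note = 8.
Adding: 8 + 10 + 3 + 3 + 4 + 8 = 36.
36 equals 36, so the answer is Yes.

Yes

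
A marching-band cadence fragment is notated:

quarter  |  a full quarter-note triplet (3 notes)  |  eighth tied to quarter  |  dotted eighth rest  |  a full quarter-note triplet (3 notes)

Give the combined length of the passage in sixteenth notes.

Each duration in sixteenth notes: quarter = 4; a full quarter-note triplet (3 notes) (three triplet quarters span one half) = 8; eighth tied to quarter (eighth + quarter) = 6; dotted eighth rest = 3; a full quarter-note triplet (3 notes) (three triplet quarters span one half) = 8.
Adding: 4 + 8 + 6 + 3 + 8 = 29 sixteenth notes.

29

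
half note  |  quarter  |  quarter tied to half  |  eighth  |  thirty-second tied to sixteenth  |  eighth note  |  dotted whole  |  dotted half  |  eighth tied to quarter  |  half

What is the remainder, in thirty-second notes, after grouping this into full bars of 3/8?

3

One bar of 3/8 = 12 thirty-second notes.
Each duration in thirty-second notes: half note = 16; quarter = 8; quarter tied to half (quarter + half) = 24; eighth = 4; thirty-second tied to sixteenth (thirty-second + sixteenth) = 3; eighth note = 4; dotted whole = 48; dotted half = 24; eighth tied to quarter (eighth + quarter) = 12; half = 16.
Adding: 16 + 8 + 24 + 4 + 3 + 4 + 48 + 24 + 12 + 16 = 159.
159 ÷ 12 = 13 complete bars with 3 thirty-second notes remaining.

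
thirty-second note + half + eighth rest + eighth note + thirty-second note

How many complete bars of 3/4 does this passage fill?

One bar of 3/4 = 24 thirty-second notes.
Each duration in thirty-second notes: thirty-second note = 1; half = 16; eighth rest = 4; eighth note = 4; thirty-second note = 1.
Total: 1 + 16 + 4 + 4 + 1 = 26.
26 ÷ 24 = 1 complete bar with 2 left over.

1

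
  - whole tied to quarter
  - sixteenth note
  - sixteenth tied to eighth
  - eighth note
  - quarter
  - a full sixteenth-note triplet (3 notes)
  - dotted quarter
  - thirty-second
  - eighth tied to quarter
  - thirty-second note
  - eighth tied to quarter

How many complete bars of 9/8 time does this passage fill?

2

One bar of 9/8 = 36 thirty-second notes.
Working in thirty-second notes: whole tied to quarter (whole + quarter) = 40; sixteenth note = 2; sixteenth tied to eighth (sixteenth + eighth) = 6; eighth note = 4; quarter = 8; a full sixteenth-note triplet (3 notes) (three triplet sixteenths span one eighth) = 4; dotted quarter = 12; thirty-second = 1; eighth tied to quarter (eighth + quarter) = 12; thirty-second note = 1; eighth tied to quarter (eighth + quarter) = 12.
Adding: 40 + 2 + 6 + 4 + 8 + 4 + 12 + 1 + 12 + 1 + 12 = 102.
102 ÷ 36 = 2 complete bars with 30 left over.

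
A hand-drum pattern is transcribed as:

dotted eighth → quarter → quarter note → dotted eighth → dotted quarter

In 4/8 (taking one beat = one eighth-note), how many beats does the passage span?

10

One eighth-note beat = 2 sixteenth notes.
In sixteenth notes: dotted eighth = 3; quarter = 4; quarter note = 4; dotted eighth = 3; dotted quarter = 6.
Altogether 3 + 4 + 4 + 3 + 6 = 20.
20 ÷ 2 = 10 beats.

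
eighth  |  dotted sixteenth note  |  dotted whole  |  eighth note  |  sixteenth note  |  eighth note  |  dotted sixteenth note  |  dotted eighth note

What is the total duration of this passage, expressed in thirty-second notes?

Convert each value to thirty-second notes: eighth = 4; dotted sixteenth note = 3; dotted whole = 48; eighth note = 4; sixteenth note = 2; eighth note = 4; dotted sixteenth note = 3; dotted eighth note = 6.
Altogether 4 + 3 + 48 + 4 + 2 + 4 + 3 + 6 = 74 thirty-second notes.

74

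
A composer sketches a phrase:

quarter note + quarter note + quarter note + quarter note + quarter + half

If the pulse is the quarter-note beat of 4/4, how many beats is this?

One quarter-note beat = 2 eighth notes.
Convert each value to eighth notes: quarter note = 2; quarter note = 2; quarter note = 2; quarter note = 2; quarter = 2; half = 4.
Altogether 2 + 2 + 2 + 2 + 2 + 4 = 14.
14 ÷ 2 = 7 beats.

7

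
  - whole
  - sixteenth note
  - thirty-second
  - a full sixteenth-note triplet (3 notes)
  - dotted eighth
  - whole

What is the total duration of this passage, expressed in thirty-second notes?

77

In thirty-second notes: whole = 32; sixteenth note = 2; thirty-second = 1; a full sixteenth-note triplet (3 notes) (three triplet sixteenths span one eighth) = 4; dotted eighth = 6; whole = 32.
Altogether 32 + 2 + 1 + 4 + 6 + 32 = 77 thirty-second notes.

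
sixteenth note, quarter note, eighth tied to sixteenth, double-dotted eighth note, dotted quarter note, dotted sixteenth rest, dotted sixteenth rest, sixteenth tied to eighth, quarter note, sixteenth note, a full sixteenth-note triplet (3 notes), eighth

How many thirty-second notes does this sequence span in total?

65

In thirty-second notes: sixteenth note = 2; quarter note = 8; eighth tied to sixteenth (eighth + sixteenth) = 6; double-dotted eighth note = 7; dotted quarter note = 12; dotted sixteenth rest = 3; dotted sixteenth rest = 3; sixteenth tied to eighth (sixteenth + eighth) = 6; quarter note = 8; sixteenth note = 2; a full sixteenth-note triplet (3 notes) (three triplet sixteenths span one eighth) = 4; eighth = 4.
Adding: 2 + 8 + 6 + 7 + 12 + 3 + 3 + 6 + 8 + 2 + 4 + 4 = 65 thirty-second notes.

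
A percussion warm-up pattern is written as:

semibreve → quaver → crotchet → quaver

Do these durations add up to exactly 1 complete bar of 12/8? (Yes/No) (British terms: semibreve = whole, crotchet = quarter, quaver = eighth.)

One bar of 12/8 = 12 eighth notes.
Convert each value to eighth notes: semibreve = 8; quaver = 1; crotchet = 2; quaver = 1.
Sum: 8 + 1 + 2 + 1 = 12.
12 equals 12, so the answer is Yes.

Yes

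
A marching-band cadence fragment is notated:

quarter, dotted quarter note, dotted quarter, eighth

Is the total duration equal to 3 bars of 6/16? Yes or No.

Yes

One bar of 6/16 = 3 eighth notes, so 3 bars = 9.
Working in eighth notes: quarter = 2; dotted quarter note = 3; dotted quarter = 3; eighth = 1.
Sum: 2 + 3 + 3 + 1 = 9.
9 equals 9, so the answer is Yes.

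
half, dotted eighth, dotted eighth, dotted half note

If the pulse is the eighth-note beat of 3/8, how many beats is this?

One eighth-note beat = 2 sixteenth notes.
Express everything in sixteenth notes: half = 8; dotted eighth = 3; dotted eighth = 3; dotted half note = 12.
Total: 8 + 3 + 3 + 12 = 26.
26 ÷ 2 = 13 beats.

13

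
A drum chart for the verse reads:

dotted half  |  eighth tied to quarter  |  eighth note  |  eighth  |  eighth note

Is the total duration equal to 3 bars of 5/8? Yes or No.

One bar of 5/8 = 5 eighth notes, so 3 bars = 15.
In eighth notes: dotted half = 6; eighth tied to quarter (eighth + quarter) = 3; eighth note = 1; eighth = 1; eighth note = 1.
Sum: 6 + 3 + 1 + 1 + 1 = 12.
12 falls short of 15, so the answer is No.

No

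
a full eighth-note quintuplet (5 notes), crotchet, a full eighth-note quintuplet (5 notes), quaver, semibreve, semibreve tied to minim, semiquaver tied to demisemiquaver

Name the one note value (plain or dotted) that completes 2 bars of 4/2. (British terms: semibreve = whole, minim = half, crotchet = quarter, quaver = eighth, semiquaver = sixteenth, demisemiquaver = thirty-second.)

2 bars of 4/2 = 128 thirty-second notes.
Convert each value to thirty-second notes: a full eighth-note quintuplet (5 notes) (five quintuplet eighths span one half) = 16; crotchet = 8; a full eighth-note quintuplet (5 notes) (five quintuplet eighths span one half) = 16; quaver = 4; semibreve = 32; semibreve tied to minim (semibreve + minim) = 48; semiquaver tied to demisemiquaver (semiquaver + demisemiquaver) = 3.
Adding: 16 + 8 + 16 + 4 + 32 + 48 + 3 = 127.
Remaining: 128 − 127 = 1 thirty-second note, which is a thirty-second note.

thirty-second note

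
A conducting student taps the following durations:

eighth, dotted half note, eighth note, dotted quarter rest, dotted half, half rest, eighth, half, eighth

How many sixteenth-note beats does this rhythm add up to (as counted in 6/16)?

One sixteenth-note beat = 2 thirty-second notes.
In thirty-second notes: eighth = 4; dotted half note = 24; eighth note = 4; dotted quarter rest = 12; dotted half = 24; half rest = 16; eighth = 4; half = 16; eighth = 4.
Adding: 4 + 24 + 4 + 12 + 24 + 16 + 4 + 16 + 4 = 108.
108 ÷ 2 = 54 beats.

54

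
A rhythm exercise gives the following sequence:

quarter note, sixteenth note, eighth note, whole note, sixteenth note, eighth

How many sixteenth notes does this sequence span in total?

Each duration in sixteenth notes: quarter note = 4; sixteenth note = 1; eighth note = 2; whole note = 16; sixteenth note = 1; eighth = 2.
Sum: 4 + 1 + 2 + 16 + 1 + 2 = 26 sixteenth notes.

26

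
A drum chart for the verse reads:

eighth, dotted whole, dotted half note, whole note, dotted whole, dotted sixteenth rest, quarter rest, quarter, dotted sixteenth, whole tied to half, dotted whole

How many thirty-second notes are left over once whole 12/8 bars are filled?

34

One bar of 12/8 = 48 thirty-second notes.
Working in thirty-second notes: eighth = 4; dotted whole = 48; dotted half note = 24; whole note = 32; dotted whole = 48; dotted sixteenth rest = 3; quarter rest = 8; quarter = 8; dotted sixteenth = 3; whole tied to half (whole + half) = 48; dotted whole = 48.
Adding: 4 + 48 + 24 + 32 + 48 + 3 + 8 + 8 + 3 + 48 + 48 = 274.
274 ÷ 48 = 5 complete bars with 34 thirty-second notes remaining.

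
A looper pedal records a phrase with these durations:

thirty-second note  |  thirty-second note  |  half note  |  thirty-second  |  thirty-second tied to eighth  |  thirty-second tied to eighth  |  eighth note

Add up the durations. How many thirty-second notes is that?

Express everything in thirty-second notes: thirty-second note = 1; thirty-second note = 1; half note = 16; thirty-second = 1; thirty-second tied to eighth (thirty-second + eighth) = 5; thirty-second tied to eighth (thirty-second + eighth) = 5; eighth note = 4.
Total: 1 + 1 + 16 + 1 + 5 + 5 + 4 = 33 thirty-second notes.

33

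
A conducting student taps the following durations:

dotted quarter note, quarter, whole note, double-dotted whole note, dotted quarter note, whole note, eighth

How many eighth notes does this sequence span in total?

Express everything in eighth notes: dotted quarter note = 3; quarter = 2; whole note = 8; double-dotted whole note = 14; dotted quarter note = 3; whole note = 8; eighth = 1.
Altogether 3 + 2 + 8 + 14 + 3 + 8 + 1 = 39 eighth notes.

39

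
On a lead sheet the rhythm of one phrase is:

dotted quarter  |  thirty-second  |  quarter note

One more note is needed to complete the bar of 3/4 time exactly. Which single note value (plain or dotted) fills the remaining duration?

The bar of 3/4 = 24 thirty-second notes.
Working in thirty-second notes: dotted quarter = 12; thirty-second = 1; quarter note = 8.
Sum: 12 + 1 + 8 = 21.
Remaining: 24 − 21 = 3 thirty-second notes, which is a dotted sixteenth note.

dotted sixteenth note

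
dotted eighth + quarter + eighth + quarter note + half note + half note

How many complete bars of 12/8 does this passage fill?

1

One bar of 12/8 = 24 sixteenth notes.
Each duration in sixteenth notes: dotted eighth = 3; quarter = 4; eighth = 2; quarter note = 4; half note = 8; half note = 8.
Total: 3 + 4 + 2 + 4 + 8 + 8 = 29.
29 ÷ 24 = 1 complete bar with 5 left over.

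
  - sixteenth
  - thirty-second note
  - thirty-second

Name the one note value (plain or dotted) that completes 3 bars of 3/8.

3 bars of 3/8 = 36 thirty-second notes.
Each duration in thirty-second notes: sixteenth = 2; thirty-second note = 1; thirty-second = 1.
Total: 2 + 1 + 1 = 4.
Remaining: 36 − 4 = 32 thirty-second notes, which is a whole note.

whole note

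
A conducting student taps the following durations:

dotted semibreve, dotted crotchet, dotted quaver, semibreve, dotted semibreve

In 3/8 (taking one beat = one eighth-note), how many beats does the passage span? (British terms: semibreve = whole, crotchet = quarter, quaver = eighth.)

36.5

One eighth-note beat = 2 sixteenth notes.
In sixteenth notes: dotted semibreve = 24; dotted crotchet = 6; dotted quaver = 3; semibreve = 16; dotted semibreve = 24.
Sum: 24 + 6 + 3 + 16 + 24 = 73.
73 ÷ 2 = 36.5 beats.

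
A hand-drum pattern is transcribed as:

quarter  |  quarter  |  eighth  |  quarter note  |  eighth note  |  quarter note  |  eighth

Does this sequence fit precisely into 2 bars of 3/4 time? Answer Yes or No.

One bar of 3/4 = 6 eighth notes, so 2 bars = 12.
Express everything in eighth notes: quarter = 2; quarter = 2; eighth = 1; quarter note = 2; eighth note = 1; quarter note = 2; eighth = 1.
Adding: 2 + 2 + 1 + 2 + 1 + 2 + 1 = 11.
11 falls short of 12, so the answer is No.

No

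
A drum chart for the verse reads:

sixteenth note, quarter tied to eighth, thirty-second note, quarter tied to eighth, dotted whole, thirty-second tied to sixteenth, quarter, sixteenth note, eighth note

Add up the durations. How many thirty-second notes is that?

92

Convert each value to thirty-second notes: sixteenth note = 2; quarter tied to eighth (quarter + eighth) = 12; thirty-second note = 1; quarter tied to eighth (quarter + eighth) = 12; dotted whole = 48; thirty-second tied to sixteenth (thirty-second + sixteenth) = 3; quarter = 8; sixteenth note = 2; eighth note = 4.
Total: 2 + 12 + 1 + 12 + 48 + 3 + 8 + 2 + 4 = 92 thirty-second notes.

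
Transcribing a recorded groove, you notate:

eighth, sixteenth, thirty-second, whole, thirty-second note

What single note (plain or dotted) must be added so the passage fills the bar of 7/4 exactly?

The bar of 7/4 = 56 thirty-second notes.
Convert each value to thirty-second notes: eighth = 4; sixteenth = 2; thirty-second = 1; whole = 32; thirty-second note = 1.
Total: 4 + 2 + 1 + 32 + 1 = 40.
Remaining: 56 − 40 = 16 thirty-second notes, which is a half note.

half note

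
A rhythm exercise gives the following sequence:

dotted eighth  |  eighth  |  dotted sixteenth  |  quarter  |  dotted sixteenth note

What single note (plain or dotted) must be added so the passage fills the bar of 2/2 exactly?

quarter note

The bar of 2/2 = 32 thirty-second notes.
In thirty-second notes: dotted eighth = 6; eighth = 4; dotted sixteenth = 3; quarter = 8; dotted sixteenth note = 3.
Adding: 6 + 4 + 3 + 8 + 3 = 24.
Remaining: 32 − 24 = 8 thirty-second notes, which is a quarter note.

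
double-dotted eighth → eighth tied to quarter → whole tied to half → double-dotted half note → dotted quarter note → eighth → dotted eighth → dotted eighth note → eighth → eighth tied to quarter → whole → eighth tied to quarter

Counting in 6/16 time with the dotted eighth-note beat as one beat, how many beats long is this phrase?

One dotted eighth-note beat = 6 thirty-second notes.
Convert each value to thirty-second notes: double-dotted eighth = 7; eighth tied to quarter (eighth + quarter) = 12; whole tied to half (whole + half) = 48; double-dotted half note = 28; dotted quarter note = 12; eighth = 4; dotted eighth = 6; dotted eighth note = 6; eighth = 4; eighth tied to quarter (eighth + quarter) = 12; whole = 32; eighth tied to quarter (eighth + quarter) = 12.
Total: 7 + 12 + 48 + 28 + 12 + 4 + 6 + 6 + 4 + 12 + 32 + 12 = 183.
183 ÷ 6 = 30.5 beats.

30.5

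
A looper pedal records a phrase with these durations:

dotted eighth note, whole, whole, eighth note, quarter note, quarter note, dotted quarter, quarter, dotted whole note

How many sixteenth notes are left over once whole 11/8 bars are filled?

One bar of 11/8 = 22 sixteenth notes.
Convert each value to sixteenth notes: dotted eighth note = 3; whole = 16; whole = 16; eighth note = 2; quarter note = 4; quarter note = 4; dotted quarter = 6; quarter = 4; dotted whole note = 24.
Total: 3 + 16 + 16 + 2 + 4 + 4 + 6 + 4 + 24 = 79.
79 ÷ 22 = 3 complete bars with 13 sixteenth notes remaining.

13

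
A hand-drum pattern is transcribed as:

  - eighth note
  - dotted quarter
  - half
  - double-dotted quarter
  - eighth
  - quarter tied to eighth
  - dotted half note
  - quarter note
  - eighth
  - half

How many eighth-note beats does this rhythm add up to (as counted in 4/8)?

28.5

One eighth-note beat = 2 sixteenth notes.
Each duration in sixteenth notes: eighth note = 2; dotted quarter = 6; half = 8; double-dotted quarter = 7; eighth = 2; quarter tied to eighth (quarter + eighth) = 6; dotted half note = 12; quarter note = 4; eighth = 2; half = 8.
Sum: 2 + 6 + 8 + 7 + 2 + 6 + 12 + 4 + 2 + 8 = 57.
57 ÷ 2 = 28.5 beats.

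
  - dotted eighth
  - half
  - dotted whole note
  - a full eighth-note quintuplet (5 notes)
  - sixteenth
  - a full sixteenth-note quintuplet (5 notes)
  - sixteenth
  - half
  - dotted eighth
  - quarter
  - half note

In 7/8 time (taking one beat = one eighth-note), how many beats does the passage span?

36

One eighth-note beat = 2 sixteenth notes.
Convert each value to sixteenth notes: dotted eighth = 3; half = 8; dotted whole note = 24; a full eighth-note quintuplet (5 notes) (five quintuplet eighths span one half) = 8; sixteenth = 1; a full sixteenth-note quintuplet (5 notes) (five quintuplet sixteenths span one quarter) = 4; sixteenth = 1; half = 8; dotted eighth = 3; quarter = 4; half note = 8.
Adding: 3 + 8 + 24 + 8 + 1 + 4 + 1 + 8 + 3 + 4 + 8 = 72.
72 ÷ 2 = 36 beats.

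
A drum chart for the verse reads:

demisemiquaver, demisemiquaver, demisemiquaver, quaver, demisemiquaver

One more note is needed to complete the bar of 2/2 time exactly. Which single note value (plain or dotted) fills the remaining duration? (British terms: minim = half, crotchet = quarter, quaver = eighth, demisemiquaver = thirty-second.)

dotted half note

The bar of 2/2 = 32 thirty-second notes.
Each duration in thirty-second notes: demisemiquaver = 1; demisemiquaver = 1; demisemiquaver = 1; quaver = 4; demisemiquaver = 1.
Adding: 1 + 1 + 1 + 4 + 1 = 8.
Remaining: 32 − 8 = 24 thirty-second notes, which is a dotted half note.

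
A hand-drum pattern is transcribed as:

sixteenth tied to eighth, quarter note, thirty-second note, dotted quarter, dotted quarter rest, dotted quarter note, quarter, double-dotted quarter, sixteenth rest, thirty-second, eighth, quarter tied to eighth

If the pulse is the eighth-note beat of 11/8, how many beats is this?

23

One eighth-note beat = 4 thirty-second notes.
In thirty-second notes: sixteenth tied to eighth (sixteenth + eighth) = 6; quarter note = 8; thirty-second note = 1; dotted quarter = 12; dotted quarter rest = 12; dotted quarter note = 12; quarter = 8; double-dotted quarter = 14; sixteenth rest = 2; thirty-second = 1; eighth = 4; quarter tied to eighth (quarter + eighth) = 12.
Sum: 6 + 8 + 1 + 12 + 12 + 12 + 8 + 14 + 2 + 1 + 4 + 12 = 92.
92 ÷ 4 = 23 beats.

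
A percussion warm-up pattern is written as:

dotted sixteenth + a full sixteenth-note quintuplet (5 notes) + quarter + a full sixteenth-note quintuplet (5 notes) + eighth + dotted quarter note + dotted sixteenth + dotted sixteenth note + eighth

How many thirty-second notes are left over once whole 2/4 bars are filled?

One bar of 2/4 = 16 thirty-second notes.
In thirty-second notes: dotted sixteenth = 3; a full sixteenth-note quintuplet (5 notes) (five quintuplet sixteenths span one quarter) = 8; quarter = 8; a full sixteenth-note quintuplet (5 notes) (five quintuplet sixteenths span one quarter) = 8; eighth = 4; dotted quarter note = 12; dotted sixteenth = 3; dotted sixteenth note = 3; eighth = 4.
Altogether 3 + 8 + 8 + 8 + 4 + 12 + 3 + 3 + 4 = 53.
53 ÷ 16 = 3 complete bars with 5 thirty-second notes remaining.

5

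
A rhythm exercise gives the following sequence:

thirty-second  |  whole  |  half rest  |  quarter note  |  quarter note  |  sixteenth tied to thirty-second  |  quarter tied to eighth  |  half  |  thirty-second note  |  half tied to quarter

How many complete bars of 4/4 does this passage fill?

One bar of 4/4 = 32 thirty-second notes.
Express everything in thirty-second notes: thirty-second = 1; whole = 32; half rest = 16; quarter note = 8; quarter note = 8; sixteenth tied to thirty-second (sixteenth + thirty-second) = 3; quarter tied to eighth (quarter + eighth) = 12; half = 16; thirty-second note = 1; half tied to quarter (half + quarter) = 24.
Sum: 1 + 32 + 16 + 8 + 8 + 3 + 12 + 16 + 1 + 24 = 121.
121 ÷ 32 = 3 complete bars with 25 left over.

3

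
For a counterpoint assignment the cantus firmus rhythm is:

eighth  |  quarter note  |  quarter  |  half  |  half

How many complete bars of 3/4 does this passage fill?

One bar of 3/4 = 6 eighth notes.
In eighth notes: eighth = 1; quarter note = 2; quarter = 2; half = 4; half = 4.
Adding: 1 + 2 + 2 + 4 + 4 = 13.
13 ÷ 6 = 2 complete bars with 1 left over.

2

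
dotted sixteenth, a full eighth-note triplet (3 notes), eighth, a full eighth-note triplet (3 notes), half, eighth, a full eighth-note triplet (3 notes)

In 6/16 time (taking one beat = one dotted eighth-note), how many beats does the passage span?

8.5

One dotted eighth-note beat = 6 thirty-second notes.
Working in thirty-second notes: dotted sixteenth = 3; a full eighth-note triplet (3 notes) (three triplet eighths span one quarter) = 8; eighth = 4; a full eighth-note triplet (3 notes) (three triplet eighths span one quarter) = 8; half = 16; eighth = 4; a full eighth-note triplet (3 notes) (three triplet eighths span one quarter) = 8.
Total: 3 + 8 + 4 + 8 + 16 + 4 + 8 = 51.
51 ÷ 6 = 8.5 beats.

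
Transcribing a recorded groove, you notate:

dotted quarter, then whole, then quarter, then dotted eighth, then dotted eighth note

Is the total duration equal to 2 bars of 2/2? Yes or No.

One bar of 2/2 = 16 sixteenth notes, so 2 bars = 32.
Working in sixteenth notes: dotted quarter = 6; whole = 16; quarter = 4; dotted eighth = 3; dotted eighth note = 3.
Altogether 6 + 16 + 4 + 3 + 3 = 32.
32 equals 32, so the answer is Yes.

Yes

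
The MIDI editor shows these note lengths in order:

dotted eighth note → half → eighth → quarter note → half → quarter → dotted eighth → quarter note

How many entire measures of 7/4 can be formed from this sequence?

One bar of 7/4 = 28 sixteenth notes.
Each duration in sixteenth notes: dotted eighth note = 3; half = 8; eighth = 2; quarter note = 4; half = 8; quarter = 4; dotted eighth = 3; quarter note = 4.
Adding: 3 + 8 + 2 + 4 + 8 + 4 + 3 + 4 = 36.
36 ÷ 28 = 1 complete bar with 8 left over.

1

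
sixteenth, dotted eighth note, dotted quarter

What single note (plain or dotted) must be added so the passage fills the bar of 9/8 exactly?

half note

The bar of 9/8 = 18 sixteenth notes.
In sixteenth notes: sixteenth = 1; dotted eighth note = 3; dotted quarter = 6.
Sum: 1 + 3 + 6 = 10.
Remaining: 18 − 10 = 8 sixteenth notes, which is a half note.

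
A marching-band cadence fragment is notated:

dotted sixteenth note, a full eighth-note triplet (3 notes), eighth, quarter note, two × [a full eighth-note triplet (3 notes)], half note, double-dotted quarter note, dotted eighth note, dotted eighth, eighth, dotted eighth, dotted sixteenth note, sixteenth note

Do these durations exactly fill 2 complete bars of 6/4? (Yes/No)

One bar of 6/4 = 48 thirty-second notes, so 2 bars = 96.
Each duration in thirty-second notes: dotted sixteenth note = 3; a full eighth-note triplet (3 notes) (three triplet eighths span one quarter) = 8; eighth = 4; quarter note = 8; a full eighth-note triplet (3 notes) (three triplet eighths span one quarter) = 8; a full eighth-note triplet (3 notes) (three triplet eighths span one quarter) = 8; half note = 16; double-dotted quarter note = 14; dotted eighth note = 6; dotted eighth = 6; eighth = 4; dotted eighth = 6; dotted sixteenth note = 3; sixteenth note = 2.
Sum: 3 + 8 + 4 + 8 + 8 + 8 + 16 + 14 + 6 + 6 + 4 + 6 + 3 + 2 = 96.
96 equals 96, so the answer is Yes.

Yes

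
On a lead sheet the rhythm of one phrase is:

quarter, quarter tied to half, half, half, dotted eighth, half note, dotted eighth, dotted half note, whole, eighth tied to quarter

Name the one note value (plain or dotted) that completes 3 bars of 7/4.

3 bars of 7/4 = 84 sixteenth notes.
Each duration in sixteenth notes: quarter = 4; quarter tied to half (quarter + half) = 12; half = 8; half = 8; dotted eighth = 3; half note = 8; dotted eighth = 3; dotted half note = 12; whole = 16; eighth tied to quarter (eighth + quarter) = 6.
Sum: 4 + 12 + 8 + 8 + 3 + 8 + 3 + 12 + 16 + 6 = 80.
Remaining: 84 − 80 = 4 sixteenth notes, which is a quarter note.

quarter note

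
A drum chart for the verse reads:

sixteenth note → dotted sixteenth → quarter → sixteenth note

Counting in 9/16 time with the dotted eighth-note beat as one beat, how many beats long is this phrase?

2.5

One dotted eighth-note beat = 6 thirty-second notes.
In thirty-second notes: sixteenth note = 2; dotted sixteenth = 3; quarter = 8; sixteenth note = 2.
Total: 2 + 3 + 8 + 2 = 15.
15 ÷ 6 = 2.5 beats.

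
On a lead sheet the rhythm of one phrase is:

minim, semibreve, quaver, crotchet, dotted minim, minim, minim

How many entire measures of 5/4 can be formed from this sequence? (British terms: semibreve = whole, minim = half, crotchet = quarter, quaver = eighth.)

2

One bar of 5/4 = 10 eighth notes.
In eighth notes: minim = 4; semibreve = 8; quaver = 1; crotchet = 2; dotted minim = 6; minim = 4; minim = 4.
Adding: 4 + 8 + 1 + 2 + 6 + 4 + 4 = 29.
29 ÷ 10 = 2 complete bars with 9 left over.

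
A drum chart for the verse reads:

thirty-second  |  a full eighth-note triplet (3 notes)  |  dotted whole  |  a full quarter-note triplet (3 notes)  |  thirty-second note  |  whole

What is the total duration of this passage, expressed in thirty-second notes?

106

In thirty-second notes: thirty-second = 1; a full eighth-note triplet (3 notes) (three triplet eighths span one quarter) = 8; dotted whole = 48; a full quarter-note triplet (3 notes) (three triplet quarters span one half) = 16; thirty-second note = 1; whole = 32.
Total: 1 + 8 + 48 + 16 + 1 + 32 = 106 thirty-second notes.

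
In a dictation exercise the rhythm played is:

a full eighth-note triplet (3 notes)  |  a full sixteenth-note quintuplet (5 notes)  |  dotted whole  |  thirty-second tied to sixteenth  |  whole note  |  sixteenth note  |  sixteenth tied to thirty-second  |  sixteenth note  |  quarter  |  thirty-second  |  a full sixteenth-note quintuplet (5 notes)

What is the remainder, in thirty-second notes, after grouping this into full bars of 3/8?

3

One bar of 3/8 = 12 thirty-second notes.
In thirty-second notes: a full eighth-note triplet (3 notes) (three triplet eighths span one quarter) = 8; a full sixteenth-note quintuplet (5 notes) (five quintuplet sixteenths span one quarter) = 8; dotted whole = 48; thirty-second tied to sixteenth (thirty-second + sixteenth) = 3; whole note = 32; sixteenth note = 2; sixteenth tied to thirty-second (sixteenth + thirty-second) = 3; sixteenth note = 2; quarter = 8; thirty-second = 1; a full sixteenth-note quintuplet (5 notes) (five quintuplet sixteenths span one quarter) = 8.
Adding: 8 + 8 + 48 + 3 + 32 + 2 + 3 + 2 + 8 + 1 + 8 = 123.
123 ÷ 12 = 10 complete bars with 3 thirty-second notes remaining.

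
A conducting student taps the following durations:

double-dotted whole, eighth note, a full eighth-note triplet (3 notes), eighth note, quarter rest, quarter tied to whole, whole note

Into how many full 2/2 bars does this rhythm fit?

One bar of 2/2 = 8 eighth notes.
In eighth notes: double-dotted whole = 14; eighth note = 1; a full eighth-note triplet (3 notes) (three triplet eighths span one quarter) = 2; eighth note = 1; quarter rest = 2; quarter tied to whole (quarter + whole) = 10; whole note = 8.
Adding: 14 + 1 + 2 + 1 + 2 + 10 + 8 = 38.
38 ÷ 8 = 4 complete bars with 6 left over.

4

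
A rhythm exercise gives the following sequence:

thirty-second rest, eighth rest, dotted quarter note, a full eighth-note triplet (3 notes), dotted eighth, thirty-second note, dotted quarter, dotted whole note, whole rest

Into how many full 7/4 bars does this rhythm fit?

One bar of 7/4 = 56 thirty-second notes.
Working in thirty-second notes: thirty-second rest = 1; eighth rest = 4; dotted quarter note = 12; a full eighth-note triplet (3 notes) (three triplet eighths span one quarter) = 8; dotted eighth = 6; thirty-second note = 1; dotted quarter = 12; dotted whole note = 48; whole rest = 32.
Sum: 1 + 4 + 12 + 8 + 6 + 1 + 12 + 48 + 32 = 124.
124 ÷ 56 = 2 complete bars with 12 left over.

2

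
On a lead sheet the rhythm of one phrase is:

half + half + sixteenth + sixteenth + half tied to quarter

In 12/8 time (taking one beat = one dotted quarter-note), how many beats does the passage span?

5

One dotted quarter-note beat = 6 sixteenth notes.
In sixteenth notes: half = 8; half = 8; sixteenth = 1; sixteenth = 1; half tied to quarter (half + quarter) = 12.
Altogether 8 + 8 + 1 + 1 + 12 = 30.
30 ÷ 6 = 5 beats.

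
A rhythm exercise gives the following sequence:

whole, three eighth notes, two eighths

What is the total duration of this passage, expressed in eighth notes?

Each duration in eighth notes: whole = 8; eighth note = 1; eighth note = 1; eighth note = 1; eighth = 1; eighth = 1.
Adding: 8 + 1 + 1 + 1 + 1 + 1 = 13 eighth notes.

13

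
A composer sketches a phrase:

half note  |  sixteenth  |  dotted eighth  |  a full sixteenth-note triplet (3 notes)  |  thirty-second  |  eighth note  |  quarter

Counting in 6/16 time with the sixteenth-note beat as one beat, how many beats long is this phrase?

One sixteenth-note beat = 2 thirty-second notes.
Convert each value to thirty-second notes: half note = 16; sixteenth = 2; dotted eighth = 6; a full sixteenth-note triplet (3 notes) (three triplet sixteenths span one eighth) = 4; thirty-second = 1; eighth note = 4; quarter = 8.
Adding: 16 + 2 + 6 + 4 + 1 + 4 + 8 = 41.
41 ÷ 2 = 20.5 beats.

20.5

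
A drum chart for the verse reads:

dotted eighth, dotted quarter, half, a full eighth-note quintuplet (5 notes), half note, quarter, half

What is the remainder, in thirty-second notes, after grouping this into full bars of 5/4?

One bar of 5/4 = 20 sixteenth notes.
In sixteenth notes: dotted eighth = 3; dotted quarter = 6; half = 8; a full eighth-note quintuplet (5 notes) (five quintuplet eighths span one half) = 8; half note = 8; quarter = 4; half = 8.
Adding: 3 + 6 + 8 + 8 + 8 + 4 + 8 = 45.
45 ÷ 20 = 2 complete bars with 5 sixteenth notes remaining = 10 thirty-second notes.

10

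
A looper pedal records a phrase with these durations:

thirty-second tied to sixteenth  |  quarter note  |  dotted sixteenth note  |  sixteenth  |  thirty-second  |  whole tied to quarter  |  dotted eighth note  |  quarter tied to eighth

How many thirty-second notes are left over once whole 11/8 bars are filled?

31

One bar of 11/8 = 44 thirty-second notes.
In thirty-second notes: thirty-second tied to sixteenth (thirty-second + sixteenth) = 3; quarter note = 8; dotted sixteenth note = 3; sixteenth = 2; thirty-second = 1; whole tied to quarter (whole + quarter) = 40; dotted eighth note = 6; quarter tied to eighth (quarter + eighth) = 12.
Sum: 3 + 8 + 3 + 2 + 1 + 40 + 6 + 12 = 75.
75 ÷ 44 = 1 complete bar with 31 thirty-second notes remaining.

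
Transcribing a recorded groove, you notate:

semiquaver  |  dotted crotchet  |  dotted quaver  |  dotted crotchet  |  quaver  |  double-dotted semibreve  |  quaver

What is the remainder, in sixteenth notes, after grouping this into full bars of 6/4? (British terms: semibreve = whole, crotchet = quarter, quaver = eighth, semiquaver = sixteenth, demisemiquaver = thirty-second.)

0

One bar of 6/4 = 24 sixteenth notes.
Convert each value to sixteenth notes: semiquaver = 1; dotted crotchet = 6; dotted quaver = 3; dotted crotchet = 6; quaver = 2; double-dotted semibreve = 28; quaver = 2.
Sum: 1 + 6 + 3 + 6 + 2 + 28 + 2 = 48.
48 ÷ 24 = 2 complete bars with 0 sixteenth notes remaining.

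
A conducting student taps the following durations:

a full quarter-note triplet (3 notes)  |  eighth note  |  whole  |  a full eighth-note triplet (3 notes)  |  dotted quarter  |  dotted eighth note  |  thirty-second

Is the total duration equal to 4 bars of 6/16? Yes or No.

One bar of 6/16 = 12 thirty-second notes, so 4 bars = 48.
Express everything in thirty-second notes: a full quarter-note triplet (3 notes) (three triplet quarters span one half) = 16; eighth note = 4; whole = 32; a full eighth-note triplet (3 notes) (three triplet eighths span one quarter) = 8; dotted quarter = 12; dotted eighth note = 6; thirty-second = 1.
Adding: 16 + 4 + 32 + 8 + 12 + 6 + 1 = 79.
79 exceeds 48, so the answer is No.

No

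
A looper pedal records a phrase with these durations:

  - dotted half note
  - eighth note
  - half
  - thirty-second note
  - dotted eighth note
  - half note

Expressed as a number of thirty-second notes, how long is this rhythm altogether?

Convert each value to thirty-second notes: dotted half note = 24; eighth note = 4; half = 16; thirty-second note = 1; dotted eighth note = 6; half note = 16.
Altogether 24 + 4 + 16 + 1 + 6 + 16 = 67 thirty-second notes.

67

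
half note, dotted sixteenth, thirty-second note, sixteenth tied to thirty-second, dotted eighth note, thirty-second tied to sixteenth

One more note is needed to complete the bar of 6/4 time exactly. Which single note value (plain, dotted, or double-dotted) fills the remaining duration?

The bar of 6/4 = 48 thirty-second notes.
Each duration in thirty-second notes: half note = 16; dotted sixteenth = 3; thirty-second note = 1; sixteenth tied to thirty-second (sixteenth + thirty-second) = 3; dotted eighth note = 6; thirty-second tied to sixteenth (thirty-second + sixteenth) = 3.
Altogether 16 + 3 + 1 + 3 + 6 + 3 = 32.
Remaining: 48 − 32 = 16 thirty-second notes, which is a half note.

half note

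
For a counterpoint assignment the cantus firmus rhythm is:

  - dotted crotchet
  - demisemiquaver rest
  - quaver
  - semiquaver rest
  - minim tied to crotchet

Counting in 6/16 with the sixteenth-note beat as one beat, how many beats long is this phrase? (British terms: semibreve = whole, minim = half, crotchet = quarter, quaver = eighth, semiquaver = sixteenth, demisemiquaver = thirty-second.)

21.5

One sixteenth-note beat = 2 thirty-second notes.
Express everything in thirty-second notes: dotted crotchet = 12; demisemiquaver rest = 1; quaver = 4; semiquaver rest = 2; minim tied to crotchet (minim + crotchet) = 24.
Total: 12 + 1 + 4 + 2 + 24 = 43.
43 ÷ 2 = 21.5 beats.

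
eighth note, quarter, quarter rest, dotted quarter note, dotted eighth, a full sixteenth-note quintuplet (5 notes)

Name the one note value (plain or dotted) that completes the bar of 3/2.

sixteenth note

The bar of 3/2 = 24 sixteenth notes.
Each duration in sixteenth notes: eighth note = 2; quarter = 4; quarter rest = 4; dotted quarter note = 6; dotted eighth = 3; a full sixteenth-note quintuplet (5 notes) (five quintuplet sixteenths span one quarter) = 4.
Sum: 2 + 4 + 4 + 6 + 3 + 4 = 23.
Remaining: 24 − 23 = 1 sixteenth note, which is a sixteenth note.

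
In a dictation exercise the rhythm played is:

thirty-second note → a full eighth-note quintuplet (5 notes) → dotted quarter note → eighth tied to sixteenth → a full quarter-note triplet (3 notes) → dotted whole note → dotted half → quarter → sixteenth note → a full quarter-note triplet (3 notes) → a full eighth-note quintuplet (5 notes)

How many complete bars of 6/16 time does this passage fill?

One bar of 6/16 = 12 thirty-second notes.
In thirty-second notes: thirty-second note = 1; a full eighth-note quintuplet (5 notes) (five quintuplet eighths span one half) = 16; dotted quarter note = 12; eighth tied to sixteenth (eighth + sixteenth) = 6; a full quarter-note triplet (3 notes) (three triplet quarters span one half) = 16; dotted whole note = 48; dotted half = 24; quarter = 8; sixteenth note = 2; a full quarter-note triplet (3 notes) (three triplet quarters span one half) = 16; a full eighth-note quintuplet (5 notes) (five quintuplet eighths span one half) = 16.
Total: 1 + 16 + 12 + 6 + 16 + 48 + 24 + 8 + 2 + 16 + 16 = 165.
165 ÷ 12 = 13 complete bars with 9 left over.

13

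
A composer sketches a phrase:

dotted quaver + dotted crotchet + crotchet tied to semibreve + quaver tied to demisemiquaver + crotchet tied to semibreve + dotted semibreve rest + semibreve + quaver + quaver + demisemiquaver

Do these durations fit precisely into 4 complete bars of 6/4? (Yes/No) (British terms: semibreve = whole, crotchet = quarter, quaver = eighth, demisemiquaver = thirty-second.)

Yes

One bar of 6/4 = 48 thirty-second notes, so 4 bars = 192.
Each duration in thirty-second notes: dotted quaver = 6; dotted crotchet = 12; crotchet tied to semibreve (crotchet + semibreve) = 40; quaver tied to demisemiquaver (quaver + demisemiquaver) = 5; crotchet tied to semibreve (crotchet + semibreve) = 40; dotted semibreve rest = 48; semibreve = 32; quaver = 4; quaver = 4; demisemiquaver = 1.
Altogether 6 + 12 + 40 + 5 + 40 + 48 + 32 + 4 + 4 + 1 = 192.
192 equals 192, so the answer is Yes.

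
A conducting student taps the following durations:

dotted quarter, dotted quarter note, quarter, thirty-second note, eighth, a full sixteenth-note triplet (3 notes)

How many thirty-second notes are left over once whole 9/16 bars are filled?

One bar of 9/16 = 18 thirty-second notes.
Express everything in thirty-second notes: dotted quarter = 12; dotted quarter note = 12; quarter = 8; thirty-second note = 1; eighth = 4; a full sixteenth-note triplet (3 notes) (three triplet sixteenths span one eighth) = 4.
Altogether 12 + 12 + 8 + 1 + 4 + 4 = 41.
41 ÷ 18 = 2 complete bars with 5 thirty-second notes remaining.

5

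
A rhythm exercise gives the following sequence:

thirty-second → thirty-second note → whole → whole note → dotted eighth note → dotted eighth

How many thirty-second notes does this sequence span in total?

78

Each duration in thirty-second notes: thirty-second = 1; thirty-second note = 1; whole = 32; whole note = 32; dotted eighth note = 6; dotted eighth = 6.
Sum: 1 + 1 + 32 + 32 + 6 + 6 = 78 thirty-second notes.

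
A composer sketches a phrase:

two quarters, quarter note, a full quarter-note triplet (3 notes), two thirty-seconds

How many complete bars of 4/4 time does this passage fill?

One bar of 4/4 = 32 thirty-second notes.
In thirty-second notes: quarter = 8; quarter = 8; quarter note = 8; a full quarter-note triplet (3 notes) (three triplet quarters span one half) = 16; thirty-second = 1; thirty-second = 1.
Altogether 8 + 8 + 8 + 16 + 1 + 1 = 42.
42 ÷ 32 = 1 complete bar with 10 left over.

1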